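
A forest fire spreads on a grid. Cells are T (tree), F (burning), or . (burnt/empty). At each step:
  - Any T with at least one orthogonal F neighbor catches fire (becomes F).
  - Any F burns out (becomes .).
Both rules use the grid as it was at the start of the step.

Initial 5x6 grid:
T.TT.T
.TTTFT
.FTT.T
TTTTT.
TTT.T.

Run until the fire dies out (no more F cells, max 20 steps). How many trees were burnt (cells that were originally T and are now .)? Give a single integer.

Answer: 19

Derivation:
Step 1: +5 fires, +2 burnt (F count now 5)
Step 2: +8 fires, +5 burnt (F count now 8)
Step 3: +4 fires, +8 burnt (F count now 4)
Step 4: +1 fires, +4 burnt (F count now 1)
Step 5: +1 fires, +1 burnt (F count now 1)
Step 6: +0 fires, +1 burnt (F count now 0)
Fire out after step 6
Initially T: 20, now '.': 29
Total burnt (originally-T cells now '.'): 19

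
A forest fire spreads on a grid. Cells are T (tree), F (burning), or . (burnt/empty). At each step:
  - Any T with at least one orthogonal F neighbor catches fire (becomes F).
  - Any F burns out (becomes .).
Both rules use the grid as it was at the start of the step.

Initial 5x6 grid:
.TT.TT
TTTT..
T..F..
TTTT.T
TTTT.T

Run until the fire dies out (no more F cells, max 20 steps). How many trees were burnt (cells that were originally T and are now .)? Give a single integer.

Step 1: +2 fires, +1 burnt (F count now 2)
Step 2: +3 fires, +2 burnt (F count now 3)
Step 3: +4 fires, +3 burnt (F count now 4)
Step 4: +4 fires, +4 burnt (F count now 4)
Step 5: +2 fires, +4 burnt (F count now 2)
Step 6: +0 fires, +2 burnt (F count now 0)
Fire out after step 6
Initially T: 19, now '.': 26
Total burnt (originally-T cells now '.'): 15

Answer: 15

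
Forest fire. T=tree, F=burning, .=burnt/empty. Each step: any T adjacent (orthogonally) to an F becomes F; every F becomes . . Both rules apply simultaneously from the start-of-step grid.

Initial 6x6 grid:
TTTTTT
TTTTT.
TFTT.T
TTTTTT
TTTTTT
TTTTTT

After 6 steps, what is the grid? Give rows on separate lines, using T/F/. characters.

Step 1: 4 trees catch fire, 1 burn out
  TTTTTT
  TFTTT.
  F.FT.T
  TFTTTT
  TTTTTT
  TTTTTT
Step 2: 7 trees catch fire, 4 burn out
  TFTTTT
  F.FTT.
  ...F.T
  F.FTTT
  TFTTTT
  TTTTTT
Step 3: 7 trees catch fire, 7 burn out
  F.FTTT
  ...FT.
  .....T
  ...FTT
  F.FTTT
  TFTTTT
Step 4: 6 trees catch fire, 7 burn out
  ...FTT
  ....F.
  .....T
  ....FT
  ...FTT
  F.FTTT
Step 5: 4 trees catch fire, 6 burn out
  ....FT
  ......
  .....T
  .....F
  ....FT
  ...FTT
Step 6: 4 trees catch fire, 4 burn out
  .....F
  ......
  .....F
  ......
  .....F
  ....FT

.....F
......
.....F
......
.....F
....FT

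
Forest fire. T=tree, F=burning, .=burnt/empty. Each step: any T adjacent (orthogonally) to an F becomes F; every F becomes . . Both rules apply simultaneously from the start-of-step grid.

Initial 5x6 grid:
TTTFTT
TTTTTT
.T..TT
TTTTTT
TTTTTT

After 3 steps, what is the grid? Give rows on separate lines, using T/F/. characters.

Step 1: 3 trees catch fire, 1 burn out
  TTF.FT
  TTTFTT
  .T..TT
  TTTTTT
  TTTTTT
Step 2: 4 trees catch fire, 3 burn out
  TF...F
  TTF.FT
  .T..TT
  TTTTTT
  TTTTTT
Step 3: 4 trees catch fire, 4 burn out
  F.....
  TF...F
  .T..FT
  TTTTTT
  TTTTTT

F.....
TF...F
.T..FT
TTTTTT
TTTTTT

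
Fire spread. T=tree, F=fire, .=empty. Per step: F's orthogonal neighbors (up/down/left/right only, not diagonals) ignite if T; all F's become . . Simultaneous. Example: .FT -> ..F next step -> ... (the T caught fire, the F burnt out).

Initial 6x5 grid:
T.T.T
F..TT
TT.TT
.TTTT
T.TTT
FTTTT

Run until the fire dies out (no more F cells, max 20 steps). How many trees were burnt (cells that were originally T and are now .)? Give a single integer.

Answer: 20

Derivation:
Step 1: +4 fires, +2 burnt (F count now 4)
Step 2: +2 fires, +4 burnt (F count now 2)
Step 3: +3 fires, +2 burnt (F count now 3)
Step 4: +3 fires, +3 burnt (F count now 3)
Step 5: +2 fires, +3 burnt (F count now 2)
Step 6: +2 fires, +2 burnt (F count now 2)
Step 7: +2 fires, +2 burnt (F count now 2)
Step 8: +1 fires, +2 burnt (F count now 1)
Step 9: +1 fires, +1 burnt (F count now 1)
Step 10: +0 fires, +1 burnt (F count now 0)
Fire out after step 10
Initially T: 21, now '.': 29
Total burnt (originally-T cells now '.'): 20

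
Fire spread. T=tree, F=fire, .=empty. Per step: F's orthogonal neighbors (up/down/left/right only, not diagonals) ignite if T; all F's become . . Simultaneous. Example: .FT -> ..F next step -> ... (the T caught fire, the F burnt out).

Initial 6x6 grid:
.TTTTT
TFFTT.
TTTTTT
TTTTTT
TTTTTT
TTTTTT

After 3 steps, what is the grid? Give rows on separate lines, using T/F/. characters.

Step 1: 6 trees catch fire, 2 burn out
  .FFTTT
  F..FT.
  TFFTTT
  TTTTTT
  TTTTTT
  TTTTTT
Step 2: 6 trees catch fire, 6 burn out
  ...FTT
  ....F.
  F..FTT
  TFFTTT
  TTTTTT
  TTTTTT
Step 3: 6 trees catch fire, 6 burn out
  ....FT
  ......
  ....FT
  F..FTT
  TFFTTT
  TTTTTT

....FT
......
....FT
F..FTT
TFFTTT
TTTTTT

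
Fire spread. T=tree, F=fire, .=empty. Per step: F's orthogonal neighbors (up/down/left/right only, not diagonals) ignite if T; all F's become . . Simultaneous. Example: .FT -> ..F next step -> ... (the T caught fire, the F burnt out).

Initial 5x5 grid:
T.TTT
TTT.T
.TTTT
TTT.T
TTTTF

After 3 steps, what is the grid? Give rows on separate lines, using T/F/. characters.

Step 1: 2 trees catch fire, 1 burn out
  T.TTT
  TTT.T
  .TTTT
  TTT.F
  TTTF.
Step 2: 2 trees catch fire, 2 burn out
  T.TTT
  TTT.T
  .TTTF
  TTT..
  TTF..
Step 3: 4 trees catch fire, 2 burn out
  T.TTT
  TTT.F
  .TTF.
  TTF..
  TF...

T.TTT
TTT.F
.TTF.
TTF..
TF...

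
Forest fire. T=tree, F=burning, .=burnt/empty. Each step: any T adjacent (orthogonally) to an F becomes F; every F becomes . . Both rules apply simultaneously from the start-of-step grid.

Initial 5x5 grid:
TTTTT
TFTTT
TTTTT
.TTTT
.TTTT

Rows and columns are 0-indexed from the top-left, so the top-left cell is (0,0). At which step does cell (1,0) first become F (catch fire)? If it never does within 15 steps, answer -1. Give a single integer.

Step 1: cell (1,0)='F' (+4 fires, +1 burnt)
  -> target ignites at step 1
Step 2: cell (1,0)='.' (+6 fires, +4 burnt)
Step 3: cell (1,0)='.' (+5 fires, +6 burnt)
Step 4: cell (1,0)='.' (+4 fires, +5 burnt)
Step 5: cell (1,0)='.' (+2 fires, +4 burnt)
Step 6: cell (1,0)='.' (+1 fires, +2 burnt)
Step 7: cell (1,0)='.' (+0 fires, +1 burnt)
  fire out at step 7

1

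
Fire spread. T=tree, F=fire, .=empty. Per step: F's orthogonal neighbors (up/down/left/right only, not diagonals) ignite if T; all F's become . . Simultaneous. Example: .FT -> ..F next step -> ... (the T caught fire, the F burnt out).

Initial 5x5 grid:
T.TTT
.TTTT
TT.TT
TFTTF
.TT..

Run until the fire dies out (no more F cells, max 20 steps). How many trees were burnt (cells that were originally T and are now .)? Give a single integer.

Step 1: +6 fires, +2 burnt (F count now 6)
Step 2: +5 fires, +6 burnt (F count now 5)
Step 3: +3 fires, +5 burnt (F count now 3)
Step 4: +2 fires, +3 burnt (F count now 2)
Step 5: +0 fires, +2 burnt (F count now 0)
Fire out after step 5
Initially T: 17, now '.': 24
Total burnt (originally-T cells now '.'): 16

Answer: 16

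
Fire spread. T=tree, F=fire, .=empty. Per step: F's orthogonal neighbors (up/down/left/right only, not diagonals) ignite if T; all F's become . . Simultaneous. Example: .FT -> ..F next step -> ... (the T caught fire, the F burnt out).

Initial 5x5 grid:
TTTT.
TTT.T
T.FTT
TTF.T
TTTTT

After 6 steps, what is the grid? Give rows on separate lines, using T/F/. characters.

Step 1: 4 trees catch fire, 2 burn out
  TTTT.
  TTF.T
  T..FT
  TF..T
  TTFTT
Step 2: 6 trees catch fire, 4 burn out
  TTFT.
  TF..T
  T...F
  F...T
  TF.FT
Step 3: 8 trees catch fire, 6 burn out
  TF.F.
  F...F
  F....
  ....F
  F...F
Step 4: 1 trees catch fire, 8 burn out
  F....
  .....
  .....
  .....
  .....
Step 5: 0 trees catch fire, 1 burn out
  .....
  .....
  .....
  .....
  .....
Step 6: 0 trees catch fire, 0 burn out
  .....
  .....
  .....
  .....
  .....

.....
.....
.....
.....
.....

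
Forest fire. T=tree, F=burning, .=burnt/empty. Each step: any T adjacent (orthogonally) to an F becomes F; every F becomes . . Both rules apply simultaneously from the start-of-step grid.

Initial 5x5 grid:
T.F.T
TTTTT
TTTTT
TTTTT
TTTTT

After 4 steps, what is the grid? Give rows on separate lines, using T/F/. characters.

Step 1: 1 trees catch fire, 1 burn out
  T...T
  TTFTT
  TTTTT
  TTTTT
  TTTTT
Step 2: 3 trees catch fire, 1 burn out
  T...T
  TF.FT
  TTFTT
  TTTTT
  TTTTT
Step 3: 5 trees catch fire, 3 burn out
  T...T
  F...F
  TF.FT
  TTFTT
  TTTTT
Step 4: 7 trees catch fire, 5 burn out
  F...F
  .....
  F...F
  TF.FT
  TTFTT

F...F
.....
F...F
TF.FT
TTFTT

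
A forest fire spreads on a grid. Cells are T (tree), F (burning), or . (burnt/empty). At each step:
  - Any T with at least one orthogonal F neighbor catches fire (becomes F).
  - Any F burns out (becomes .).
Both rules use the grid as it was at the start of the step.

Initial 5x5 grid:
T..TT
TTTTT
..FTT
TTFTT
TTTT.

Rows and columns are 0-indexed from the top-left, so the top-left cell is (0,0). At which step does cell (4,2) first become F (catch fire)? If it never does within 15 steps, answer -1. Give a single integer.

Step 1: cell (4,2)='F' (+5 fires, +2 burnt)
  -> target ignites at step 1
Step 2: cell (4,2)='.' (+7 fires, +5 burnt)
Step 3: cell (4,2)='.' (+4 fires, +7 burnt)
Step 4: cell (4,2)='.' (+2 fires, +4 burnt)
Step 5: cell (4,2)='.' (+0 fires, +2 burnt)
  fire out at step 5

1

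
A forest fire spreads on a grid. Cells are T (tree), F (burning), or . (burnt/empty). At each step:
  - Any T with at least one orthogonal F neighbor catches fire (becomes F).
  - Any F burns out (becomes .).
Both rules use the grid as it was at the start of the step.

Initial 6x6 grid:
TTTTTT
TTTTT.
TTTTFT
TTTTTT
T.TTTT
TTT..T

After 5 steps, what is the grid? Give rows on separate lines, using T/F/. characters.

Step 1: 4 trees catch fire, 1 burn out
  TTTTTT
  TTTTF.
  TTTF.F
  TTTTFT
  T.TTTT
  TTT..T
Step 2: 6 trees catch fire, 4 burn out
  TTTTFT
  TTTF..
  TTF...
  TTTF.F
  T.TTFT
  TTT..T
Step 3: 7 trees catch fire, 6 burn out
  TTTF.F
  TTF...
  TF....
  TTF...
  T.TF.F
  TTT..T
Step 4: 6 trees catch fire, 7 burn out
  TTF...
  TF....
  F.....
  TF....
  T.F...
  TTT..F
Step 5: 4 trees catch fire, 6 burn out
  TF....
  F.....
  ......
  F.....
  T.....
  TTF...

TF....
F.....
......
F.....
T.....
TTF...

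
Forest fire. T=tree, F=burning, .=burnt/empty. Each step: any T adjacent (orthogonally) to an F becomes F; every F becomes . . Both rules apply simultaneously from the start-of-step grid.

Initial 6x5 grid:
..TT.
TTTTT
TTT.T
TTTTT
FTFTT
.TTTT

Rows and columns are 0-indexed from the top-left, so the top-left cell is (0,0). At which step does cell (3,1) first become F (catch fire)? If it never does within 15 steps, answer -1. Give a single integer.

Step 1: cell (3,1)='T' (+5 fires, +2 burnt)
Step 2: cell (3,1)='F' (+7 fires, +5 burnt)
  -> target ignites at step 2
Step 3: cell (3,1)='.' (+5 fires, +7 burnt)
Step 4: cell (3,1)='.' (+4 fires, +5 burnt)
Step 5: cell (3,1)='.' (+2 fires, +4 burnt)
Step 6: cell (3,1)='.' (+0 fires, +2 burnt)
  fire out at step 6

2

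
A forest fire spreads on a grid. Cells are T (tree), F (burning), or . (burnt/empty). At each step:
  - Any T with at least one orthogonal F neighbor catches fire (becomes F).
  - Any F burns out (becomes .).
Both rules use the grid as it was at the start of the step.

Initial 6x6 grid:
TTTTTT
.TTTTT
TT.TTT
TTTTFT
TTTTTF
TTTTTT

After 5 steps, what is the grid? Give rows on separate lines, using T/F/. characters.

Step 1: 5 trees catch fire, 2 burn out
  TTTTTT
  .TTTTT
  TT.TFT
  TTTF.F
  TTTTF.
  TTTTTF
Step 2: 6 trees catch fire, 5 burn out
  TTTTTT
  .TTTFT
  TT.F.F
  TTF...
  TTTF..
  TTTTF.
Step 3: 6 trees catch fire, 6 burn out
  TTTTFT
  .TTF.F
  TT....
  TF....
  TTF...
  TTTF..
Step 4: 7 trees catch fire, 6 burn out
  TTTF.F
  .TF...
  TF....
  F.....
  TF....
  TTF...
Step 5: 5 trees catch fire, 7 burn out
  TTF...
  .F....
  F.....
  ......
  F.....
  TF....

TTF...
.F....
F.....
......
F.....
TF....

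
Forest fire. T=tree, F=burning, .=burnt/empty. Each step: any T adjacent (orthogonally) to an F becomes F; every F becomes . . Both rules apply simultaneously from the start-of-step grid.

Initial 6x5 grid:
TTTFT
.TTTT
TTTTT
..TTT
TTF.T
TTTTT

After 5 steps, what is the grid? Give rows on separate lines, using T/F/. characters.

Step 1: 6 trees catch fire, 2 burn out
  TTF.F
  .TTFT
  TTTTT
  ..FTT
  TF..T
  TTFTT
Step 2: 9 trees catch fire, 6 burn out
  TF...
  .TF.F
  TTFFT
  ...FT
  F...T
  TF.FT
Step 3: 7 trees catch fire, 9 burn out
  F....
  .F...
  TF..F
  ....F
  ....T
  F...F
Step 4: 2 trees catch fire, 7 burn out
  .....
  .....
  F....
  .....
  ....F
  .....
Step 5: 0 trees catch fire, 2 burn out
  .....
  .....
  .....
  .....
  .....
  .....

.....
.....
.....
.....
.....
.....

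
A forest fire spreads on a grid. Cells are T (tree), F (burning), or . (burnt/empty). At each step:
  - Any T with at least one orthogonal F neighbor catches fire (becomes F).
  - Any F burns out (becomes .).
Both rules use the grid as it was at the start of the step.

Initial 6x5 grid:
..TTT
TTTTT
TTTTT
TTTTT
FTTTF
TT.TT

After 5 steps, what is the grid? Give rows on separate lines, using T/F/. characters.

Step 1: 6 trees catch fire, 2 burn out
  ..TTT
  TTTTT
  TTTTT
  FTTTF
  .FTF.
  FT.TF
Step 2: 7 trees catch fire, 6 burn out
  ..TTT
  TTTTT
  FTTTF
  .FTF.
  ..F..
  .F.F.
Step 3: 5 trees catch fire, 7 burn out
  ..TTT
  FTTTF
  .FTF.
  ..F..
  .....
  .....
Step 4: 4 trees catch fire, 5 burn out
  ..TTF
  .FTF.
  ..F..
  .....
  .....
  .....
Step 5: 2 trees catch fire, 4 burn out
  ..TF.
  ..F..
  .....
  .....
  .....
  .....

..TF.
..F..
.....
.....
.....
.....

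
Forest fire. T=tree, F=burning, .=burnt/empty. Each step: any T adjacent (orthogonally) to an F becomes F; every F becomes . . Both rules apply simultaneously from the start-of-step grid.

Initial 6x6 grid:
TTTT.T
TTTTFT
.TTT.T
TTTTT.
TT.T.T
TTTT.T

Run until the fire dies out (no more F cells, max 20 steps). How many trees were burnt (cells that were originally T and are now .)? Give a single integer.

Step 1: +2 fires, +1 burnt (F count now 2)
Step 2: +5 fires, +2 burnt (F count now 5)
Step 3: +4 fires, +5 burnt (F count now 4)
Step 4: +6 fires, +4 burnt (F count now 6)
Step 5: +3 fires, +6 burnt (F count now 3)
Step 6: +3 fires, +3 burnt (F count now 3)
Step 7: +2 fires, +3 burnt (F count now 2)
Step 8: +1 fires, +2 burnt (F count now 1)
Step 9: +0 fires, +1 burnt (F count now 0)
Fire out after step 9
Initially T: 28, now '.': 34
Total burnt (originally-T cells now '.'): 26

Answer: 26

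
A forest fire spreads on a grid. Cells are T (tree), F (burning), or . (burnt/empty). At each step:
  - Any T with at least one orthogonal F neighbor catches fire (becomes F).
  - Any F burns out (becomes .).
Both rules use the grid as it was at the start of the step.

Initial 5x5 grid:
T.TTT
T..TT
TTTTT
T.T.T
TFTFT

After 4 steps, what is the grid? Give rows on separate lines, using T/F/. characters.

Step 1: 3 trees catch fire, 2 burn out
  T.TTT
  T..TT
  TTTTT
  T.T.T
  F.F.F
Step 2: 3 trees catch fire, 3 burn out
  T.TTT
  T..TT
  TTTTT
  F.F.F
  .....
Step 3: 3 trees catch fire, 3 burn out
  T.TTT
  T..TT
  FTFTF
  .....
  .....
Step 4: 4 trees catch fire, 3 burn out
  T.TTT
  F..TF
  .F.F.
  .....
  .....

T.TTT
F..TF
.F.F.
.....
.....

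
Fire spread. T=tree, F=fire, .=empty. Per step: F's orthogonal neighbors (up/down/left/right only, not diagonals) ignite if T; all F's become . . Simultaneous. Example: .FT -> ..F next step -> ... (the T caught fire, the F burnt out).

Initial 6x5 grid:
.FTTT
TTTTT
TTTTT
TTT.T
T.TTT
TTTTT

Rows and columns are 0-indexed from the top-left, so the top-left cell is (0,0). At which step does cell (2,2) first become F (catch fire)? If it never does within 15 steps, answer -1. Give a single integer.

Step 1: cell (2,2)='T' (+2 fires, +1 burnt)
Step 2: cell (2,2)='T' (+4 fires, +2 burnt)
Step 3: cell (2,2)='F' (+5 fires, +4 burnt)
  -> target ignites at step 3
Step 4: cell (2,2)='.' (+4 fires, +5 burnt)
Step 5: cell (2,2)='.' (+3 fires, +4 burnt)
Step 6: cell (2,2)='.' (+4 fires, +3 burnt)
Step 7: cell (2,2)='.' (+3 fires, +4 burnt)
Step 8: cell (2,2)='.' (+1 fires, +3 burnt)
Step 9: cell (2,2)='.' (+0 fires, +1 burnt)
  fire out at step 9

3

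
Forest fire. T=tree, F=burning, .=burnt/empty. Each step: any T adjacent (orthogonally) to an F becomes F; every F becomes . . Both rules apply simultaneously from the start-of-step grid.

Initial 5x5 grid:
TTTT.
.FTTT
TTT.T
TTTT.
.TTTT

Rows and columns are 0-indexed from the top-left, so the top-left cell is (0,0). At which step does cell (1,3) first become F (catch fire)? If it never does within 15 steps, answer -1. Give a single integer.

Step 1: cell (1,3)='T' (+3 fires, +1 burnt)
Step 2: cell (1,3)='F' (+6 fires, +3 burnt)
  -> target ignites at step 2
Step 3: cell (1,3)='.' (+5 fires, +6 burnt)
Step 4: cell (1,3)='.' (+3 fires, +5 burnt)
Step 5: cell (1,3)='.' (+1 fires, +3 burnt)
Step 6: cell (1,3)='.' (+1 fires, +1 burnt)
Step 7: cell (1,3)='.' (+0 fires, +1 burnt)
  fire out at step 7

2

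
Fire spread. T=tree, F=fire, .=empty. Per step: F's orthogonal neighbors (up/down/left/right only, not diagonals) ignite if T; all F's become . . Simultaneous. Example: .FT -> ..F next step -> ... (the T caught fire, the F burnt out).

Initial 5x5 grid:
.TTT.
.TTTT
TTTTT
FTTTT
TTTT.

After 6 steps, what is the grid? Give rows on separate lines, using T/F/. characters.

Step 1: 3 trees catch fire, 1 burn out
  .TTT.
  .TTTT
  FTTTT
  .FTTT
  FTTT.
Step 2: 3 trees catch fire, 3 burn out
  .TTT.
  .TTTT
  .FTTT
  ..FTT
  .FTT.
Step 3: 4 trees catch fire, 3 burn out
  .TTT.
  .FTTT
  ..FTT
  ...FT
  ..FT.
Step 4: 5 trees catch fire, 4 burn out
  .FTT.
  ..FTT
  ...FT
  ....F
  ...F.
Step 5: 3 trees catch fire, 5 burn out
  ..FT.
  ...FT
  ....F
  .....
  .....
Step 6: 2 trees catch fire, 3 burn out
  ...F.
  ....F
  .....
  .....
  .....

...F.
....F
.....
.....
.....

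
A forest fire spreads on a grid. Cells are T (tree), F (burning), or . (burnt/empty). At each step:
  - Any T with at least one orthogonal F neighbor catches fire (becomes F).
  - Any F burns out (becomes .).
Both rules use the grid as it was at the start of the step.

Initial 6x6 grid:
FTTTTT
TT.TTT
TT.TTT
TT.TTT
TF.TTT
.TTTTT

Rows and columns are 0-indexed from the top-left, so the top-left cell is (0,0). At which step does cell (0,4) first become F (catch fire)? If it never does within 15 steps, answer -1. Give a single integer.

Step 1: cell (0,4)='T' (+5 fires, +2 burnt)
Step 2: cell (0,4)='T' (+6 fires, +5 burnt)
Step 3: cell (0,4)='T' (+2 fires, +6 burnt)
Step 4: cell (0,4)='F' (+4 fires, +2 burnt)
  -> target ignites at step 4
Step 5: cell (0,4)='.' (+6 fires, +4 burnt)
Step 6: cell (0,4)='.' (+4 fires, +6 burnt)
Step 7: cell (0,4)='.' (+2 fires, +4 burnt)
Step 8: cell (0,4)='.' (+0 fires, +2 burnt)
  fire out at step 8

4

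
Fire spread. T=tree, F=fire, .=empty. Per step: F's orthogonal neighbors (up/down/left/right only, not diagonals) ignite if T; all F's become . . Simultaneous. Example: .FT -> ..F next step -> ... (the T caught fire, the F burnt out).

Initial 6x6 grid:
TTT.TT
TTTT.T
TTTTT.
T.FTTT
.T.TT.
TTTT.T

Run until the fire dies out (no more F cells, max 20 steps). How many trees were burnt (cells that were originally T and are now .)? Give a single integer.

Step 1: +2 fires, +1 burnt (F count now 2)
Step 2: +5 fires, +2 burnt (F count now 5)
Step 3: +8 fires, +5 burnt (F count now 8)
Step 4: +4 fires, +8 burnt (F count now 4)
Step 5: +2 fires, +4 burnt (F count now 2)
Step 6: +2 fires, +2 burnt (F count now 2)
Step 7: +0 fires, +2 burnt (F count now 0)
Fire out after step 7
Initially T: 27, now '.': 32
Total burnt (originally-T cells now '.'): 23

Answer: 23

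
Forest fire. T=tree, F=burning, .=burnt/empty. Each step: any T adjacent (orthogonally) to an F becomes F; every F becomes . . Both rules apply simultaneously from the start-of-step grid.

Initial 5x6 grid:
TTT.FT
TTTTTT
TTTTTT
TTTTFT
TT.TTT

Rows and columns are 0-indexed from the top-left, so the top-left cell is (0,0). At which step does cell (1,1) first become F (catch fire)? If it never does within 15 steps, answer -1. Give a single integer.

Step 1: cell (1,1)='T' (+6 fires, +2 burnt)
Step 2: cell (1,1)='T' (+7 fires, +6 burnt)
Step 3: cell (1,1)='T' (+3 fires, +7 burnt)
Step 4: cell (1,1)='F' (+5 fires, +3 burnt)
  -> target ignites at step 4
Step 5: cell (1,1)='.' (+4 fires, +5 burnt)
Step 6: cell (1,1)='.' (+1 fires, +4 burnt)
Step 7: cell (1,1)='.' (+0 fires, +1 burnt)
  fire out at step 7

4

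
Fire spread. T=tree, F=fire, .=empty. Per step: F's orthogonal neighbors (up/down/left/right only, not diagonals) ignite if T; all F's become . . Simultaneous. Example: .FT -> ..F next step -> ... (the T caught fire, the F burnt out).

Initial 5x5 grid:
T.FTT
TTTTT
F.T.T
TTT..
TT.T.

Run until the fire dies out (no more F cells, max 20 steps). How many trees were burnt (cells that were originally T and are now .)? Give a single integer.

Answer: 15

Derivation:
Step 1: +4 fires, +2 burnt (F count now 4)
Step 2: +7 fires, +4 burnt (F count now 7)
Step 3: +3 fires, +7 burnt (F count now 3)
Step 4: +1 fires, +3 burnt (F count now 1)
Step 5: +0 fires, +1 burnt (F count now 0)
Fire out after step 5
Initially T: 16, now '.': 24
Total burnt (originally-T cells now '.'): 15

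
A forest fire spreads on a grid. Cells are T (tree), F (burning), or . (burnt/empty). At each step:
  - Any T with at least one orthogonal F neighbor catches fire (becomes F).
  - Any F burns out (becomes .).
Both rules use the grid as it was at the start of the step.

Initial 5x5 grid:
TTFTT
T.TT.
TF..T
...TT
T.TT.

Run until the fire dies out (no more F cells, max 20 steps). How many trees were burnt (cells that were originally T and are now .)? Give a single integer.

Step 1: +4 fires, +2 burnt (F count now 4)
Step 2: +4 fires, +4 burnt (F count now 4)
Step 3: +0 fires, +4 burnt (F count now 0)
Fire out after step 3
Initially T: 14, now '.': 19
Total burnt (originally-T cells now '.'): 8

Answer: 8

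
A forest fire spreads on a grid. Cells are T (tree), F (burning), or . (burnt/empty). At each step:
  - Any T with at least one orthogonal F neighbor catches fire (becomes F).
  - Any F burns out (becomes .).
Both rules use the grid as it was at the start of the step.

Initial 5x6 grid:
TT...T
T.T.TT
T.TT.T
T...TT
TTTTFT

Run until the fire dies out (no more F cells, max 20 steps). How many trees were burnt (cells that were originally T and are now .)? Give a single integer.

Step 1: +3 fires, +1 burnt (F count now 3)
Step 2: +2 fires, +3 burnt (F count now 2)
Step 3: +2 fires, +2 burnt (F count now 2)
Step 4: +2 fires, +2 burnt (F count now 2)
Step 5: +3 fires, +2 burnt (F count now 3)
Step 6: +1 fires, +3 burnt (F count now 1)
Step 7: +1 fires, +1 burnt (F count now 1)
Step 8: +1 fires, +1 burnt (F count now 1)
Step 9: +1 fires, +1 burnt (F count now 1)
Step 10: +0 fires, +1 burnt (F count now 0)
Fire out after step 10
Initially T: 19, now '.': 27
Total burnt (originally-T cells now '.'): 16

Answer: 16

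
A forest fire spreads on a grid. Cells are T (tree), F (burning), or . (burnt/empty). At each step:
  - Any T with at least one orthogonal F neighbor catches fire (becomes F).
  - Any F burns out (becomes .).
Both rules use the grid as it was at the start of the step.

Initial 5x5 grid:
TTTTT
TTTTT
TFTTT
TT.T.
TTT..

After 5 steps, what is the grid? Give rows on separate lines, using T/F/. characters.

Step 1: 4 trees catch fire, 1 burn out
  TTTTT
  TFTTT
  F.FTT
  TF.T.
  TTT..
Step 2: 6 trees catch fire, 4 burn out
  TFTTT
  F.FTT
  ...FT
  F..T.
  TFT..
Step 3: 7 trees catch fire, 6 burn out
  F.FTT
  ...FT
  ....F
  ...F.
  F.F..
Step 4: 2 trees catch fire, 7 burn out
  ...FT
  ....F
  .....
  .....
  .....
Step 5: 1 trees catch fire, 2 burn out
  ....F
  .....
  .....
  .....
  .....

....F
.....
.....
.....
.....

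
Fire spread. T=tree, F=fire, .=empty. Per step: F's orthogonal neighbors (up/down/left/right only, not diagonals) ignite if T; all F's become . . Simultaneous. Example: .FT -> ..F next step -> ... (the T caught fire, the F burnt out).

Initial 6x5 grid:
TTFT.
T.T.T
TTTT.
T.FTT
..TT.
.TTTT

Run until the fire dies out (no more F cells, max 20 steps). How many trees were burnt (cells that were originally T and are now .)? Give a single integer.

Answer: 18

Derivation:
Step 1: +6 fires, +2 burnt (F count now 6)
Step 2: +6 fires, +6 burnt (F count now 6)
Step 3: +4 fires, +6 burnt (F count now 4)
Step 4: +2 fires, +4 burnt (F count now 2)
Step 5: +0 fires, +2 burnt (F count now 0)
Fire out after step 5
Initially T: 19, now '.': 29
Total burnt (originally-T cells now '.'): 18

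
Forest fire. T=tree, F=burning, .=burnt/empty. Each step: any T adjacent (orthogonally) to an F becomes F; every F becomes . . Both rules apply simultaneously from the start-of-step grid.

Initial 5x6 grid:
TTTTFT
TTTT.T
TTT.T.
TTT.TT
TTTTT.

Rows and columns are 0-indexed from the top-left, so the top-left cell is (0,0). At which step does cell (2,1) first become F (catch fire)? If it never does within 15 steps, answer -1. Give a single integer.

Step 1: cell (2,1)='T' (+2 fires, +1 burnt)
Step 2: cell (2,1)='T' (+3 fires, +2 burnt)
Step 3: cell (2,1)='T' (+2 fires, +3 burnt)
Step 4: cell (2,1)='T' (+3 fires, +2 burnt)
Step 5: cell (2,1)='F' (+3 fires, +3 burnt)
  -> target ignites at step 5
Step 6: cell (2,1)='.' (+3 fires, +3 burnt)
Step 7: cell (2,1)='.' (+3 fires, +3 burnt)
Step 8: cell (2,1)='.' (+2 fires, +3 burnt)
Step 9: cell (2,1)='.' (+1 fires, +2 burnt)
Step 10: cell (2,1)='.' (+2 fires, +1 burnt)
Step 11: cell (2,1)='.' (+0 fires, +2 burnt)
  fire out at step 11

5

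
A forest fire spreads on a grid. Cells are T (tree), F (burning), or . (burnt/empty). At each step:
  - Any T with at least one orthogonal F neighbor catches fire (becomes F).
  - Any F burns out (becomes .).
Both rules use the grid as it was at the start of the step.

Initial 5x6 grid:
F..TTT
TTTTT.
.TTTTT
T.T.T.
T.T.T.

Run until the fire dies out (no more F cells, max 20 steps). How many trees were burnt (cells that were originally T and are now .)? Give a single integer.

Step 1: +1 fires, +1 burnt (F count now 1)
Step 2: +1 fires, +1 burnt (F count now 1)
Step 3: +2 fires, +1 burnt (F count now 2)
Step 4: +2 fires, +2 burnt (F count now 2)
Step 5: +4 fires, +2 burnt (F count now 4)
Step 6: +3 fires, +4 burnt (F count now 3)
Step 7: +3 fires, +3 burnt (F count now 3)
Step 8: +1 fires, +3 burnt (F count now 1)
Step 9: +0 fires, +1 burnt (F count now 0)
Fire out after step 9
Initially T: 19, now '.': 28
Total burnt (originally-T cells now '.'): 17

Answer: 17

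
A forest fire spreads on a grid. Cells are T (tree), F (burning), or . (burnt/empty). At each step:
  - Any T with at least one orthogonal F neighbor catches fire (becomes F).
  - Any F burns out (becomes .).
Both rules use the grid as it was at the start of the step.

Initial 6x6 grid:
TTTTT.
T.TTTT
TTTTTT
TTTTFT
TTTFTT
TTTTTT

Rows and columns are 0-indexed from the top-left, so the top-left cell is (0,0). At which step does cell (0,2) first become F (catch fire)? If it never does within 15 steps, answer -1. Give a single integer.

Step 1: cell (0,2)='T' (+6 fires, +2 burnt)
Step 2: cell (0,2)='T' (+8 fires, +6 burnt)
Step 3: cell (0,2)='T' (+8 fires, +8 burnt)
Step 4: cell (0,2)='T' (+5 fires, +8 burnt)
Step 5: cell (0,2)='F' (+2 fires, +5 burnt)
  -> target ignites at step 5
Step 6: cell (0,2)='.' (+2 fires, +2 burnt)
Step 7: cell (0,2)='.' (+1 fires, +2 burnt)
Step 8: cell (0,2)='.' (+0 fires, +1 burnt)
  fire out at step 8

5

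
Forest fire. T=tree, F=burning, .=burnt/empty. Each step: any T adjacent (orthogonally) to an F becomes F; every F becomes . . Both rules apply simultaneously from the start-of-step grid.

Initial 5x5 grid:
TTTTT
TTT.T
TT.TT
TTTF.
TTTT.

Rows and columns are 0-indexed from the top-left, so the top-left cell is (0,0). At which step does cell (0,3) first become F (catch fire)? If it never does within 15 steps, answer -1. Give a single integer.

Step 1: cell (0,3)='T' (+3 fires, +1 burnt)
Step 2: cell (0,3)='T' (+3 fires, +3 burnt)
Step 3: cell (0,3)='T' (+4 fires, +3 burnt)
Step 4: cell (0,3)='T' (+4 fires, +4 burnt)
Step 5: cell (0,3)='F' (+4 fires, +4 burnt)
  -> target ignites at step 5
Step 6: cell (0,3)='.' (+2 fires, +4 burnt)
Step 7: cell (0,3)='.' (+0 fires, +2 burnt)
  fire out at step 7

5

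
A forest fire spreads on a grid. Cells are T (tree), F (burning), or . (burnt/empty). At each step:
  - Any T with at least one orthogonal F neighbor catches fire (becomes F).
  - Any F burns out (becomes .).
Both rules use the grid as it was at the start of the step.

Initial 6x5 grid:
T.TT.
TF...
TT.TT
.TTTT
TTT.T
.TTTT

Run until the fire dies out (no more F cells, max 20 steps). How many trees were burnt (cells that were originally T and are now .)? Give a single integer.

Answer: 18

Derivation:
Step 1: +2 fires, +1 burnt (F count now 2)
Step 2: +3 fires, +2 burnt (F count now 3)
Step 3: +2 fires, +3 burnt (F count now 2)
Step 4: +4 fires, +2 burnt (F count now 4)
Step 5: +3 fires, +4 burnt (F count now 3)
Step 6: +3 fires, +3 burnt (F count now 3)
Step 7: +1 fires, +3 burnt (F count now 1)
Step 8: +0 fires, +1 burnt (F count now 0)
Fire out after step 8
Initially T: 20, now '.': 28
Total burnt (originally-T cells now '.'): 18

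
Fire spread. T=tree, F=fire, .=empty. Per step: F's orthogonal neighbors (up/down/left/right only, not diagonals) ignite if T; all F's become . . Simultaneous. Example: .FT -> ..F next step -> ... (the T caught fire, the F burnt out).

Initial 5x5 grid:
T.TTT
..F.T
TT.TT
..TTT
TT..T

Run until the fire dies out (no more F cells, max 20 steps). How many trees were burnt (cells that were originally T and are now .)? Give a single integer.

Answer: 10

Derivation:
Step 1: +1 fires, +1 burnt (F count now 1)
Step 2: +1 fires, +1 burnt (F count now 1)
Step 3: +1 fires, +1 burnt (F count now 1)
Step 4: +1 fires, +1 burnt (F count now 1)
Step 5: +1 fires, +1 burnt (F count now 1)
Step 6: +2 fires, +1 burnt (F count now 2)
Step 7: +2 fires, +2 burnt (F count now 2)
Step 8: +1 fires, +2 burnt (F count now 1)
Step 9: +0 fires, +1 burnt (F count now 0)
Fire out after step 9
Initially T: 15, now '.': 20
Total burnt (originally-T cells now '.'): 10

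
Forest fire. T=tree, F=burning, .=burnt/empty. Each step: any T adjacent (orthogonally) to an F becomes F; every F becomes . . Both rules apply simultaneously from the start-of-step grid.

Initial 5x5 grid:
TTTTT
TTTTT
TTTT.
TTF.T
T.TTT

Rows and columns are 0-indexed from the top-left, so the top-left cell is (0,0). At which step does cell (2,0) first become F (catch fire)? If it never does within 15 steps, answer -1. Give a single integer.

Step 1: cell (2,0)='T' (+3 fires, +1 burnt)
Step 2: cell (2,0)='T' (+5 fires, +3 burnt)
Step 3: cell (2,0)='F' (+6 fires, +5 burnt)
  -> target ignites at step 3
Step 4: cell (2,0)='.' (+5 fires, +6 burnt)
Step 5: cell (2,0)='.' (+2 fires, +5 burnt)
Step 6: cell (2,0)='.' (+0 fires, +2 burnt)
  fire out at step 6

3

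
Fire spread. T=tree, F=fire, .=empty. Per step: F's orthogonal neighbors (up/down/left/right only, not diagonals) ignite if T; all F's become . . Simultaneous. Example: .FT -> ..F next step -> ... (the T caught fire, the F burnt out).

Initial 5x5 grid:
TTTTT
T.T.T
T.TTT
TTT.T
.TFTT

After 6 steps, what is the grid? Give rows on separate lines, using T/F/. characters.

Step 1: 3 trees catch fire, 1 burn out
  TTTTT
  T.T.T
  T.TTT
  TTF.T
  .F.FT
Step 2: 3 trees catch fire, 3 burn out
  TTTTT
  T.T.T
  T.FTT
  TF..T
  ....F
Step 3: 4 trees catch fire, 3 burn out
  TTTTT
  T.F.T
  T..FT
  F...F
  .....
Step 4: 3 trees catch fire, 4 burn out
  TTFTT
  T...T
  F...F
  .....
  .....
Step 5: 4 trees catch fire, 3 burn out
  TF.FT
  F...F
  .....
  .....
  .....
Step 6: 2 trees catch fire, 4 burn out
  F...F
  .....
  .....
  .....
  .....

F...F
.....
.....
.....
.....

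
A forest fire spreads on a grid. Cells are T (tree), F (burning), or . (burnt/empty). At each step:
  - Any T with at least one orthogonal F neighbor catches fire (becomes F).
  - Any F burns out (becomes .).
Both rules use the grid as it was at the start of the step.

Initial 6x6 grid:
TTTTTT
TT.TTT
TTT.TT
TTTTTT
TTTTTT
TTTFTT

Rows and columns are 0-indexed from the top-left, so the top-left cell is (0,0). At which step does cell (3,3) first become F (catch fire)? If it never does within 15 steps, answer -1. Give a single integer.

Step 1: cell (3,3)='T' (+3 fires, +1 burnt)
Step 2: cell (3,3)='F' (+5 fires, +3 burnt)
  -> target ignites at step 2
Step 3: cell (3,3)='.' (+5 fires, +5 burnt)
Step 4: cell (3,3)='.' (+5 fires, +5 burnt)
Step 5: cell (3,3)='.' (+4 fires, +5 burnt)
Step 6: cell (3,3)='.' (+5 fires, +4 burnt)
Step 7: cell (3,3)='.' (+4 fires, +5 burnt)
Step 8: cell (3,3)='.' (+2 fires, +4 burnt)
Step 9: cell (3,3)='.' (+0 fires, +2 burnt)
  fire out at step 9

2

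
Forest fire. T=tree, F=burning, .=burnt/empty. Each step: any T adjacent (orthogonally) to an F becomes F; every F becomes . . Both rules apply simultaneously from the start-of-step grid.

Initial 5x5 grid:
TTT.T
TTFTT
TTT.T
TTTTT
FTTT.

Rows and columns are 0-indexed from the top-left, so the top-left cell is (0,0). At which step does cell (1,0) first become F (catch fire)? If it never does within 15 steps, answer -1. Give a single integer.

Step 1: cell (1,0)='T' (+6 fires, +2 burnt)
Step 2: cell (1,0)='F' (+8 fires, +6 burnt)
  -> target ignites at step 2
Step 3: cell (1,0)='.' (+5 fires, +8 burnt)
Step 4: cell (1,0)='.' (+1 fires, +5 burnt)
Step 5: cell (1,0)='.' (+0 fires, +1 burnt)
  fire out at step 5

2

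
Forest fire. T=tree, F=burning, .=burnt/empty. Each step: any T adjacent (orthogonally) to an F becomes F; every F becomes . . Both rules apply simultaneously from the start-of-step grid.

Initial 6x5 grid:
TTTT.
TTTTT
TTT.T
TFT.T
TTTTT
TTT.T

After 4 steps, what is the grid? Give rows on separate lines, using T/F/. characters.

Step 1: 4 trees catch fire, 1 burn out
  TTTT.
  TTTTT
  TFT.T
  F.F.T
  TFTTT
  TTT.T
Step 2: 6 trees catch fire, 4 burn out
  TTTT.
  TFTTT
  F.F.T
  ....T
  F.FTT
  TFT.T
Step 3: 6 trees catch fire, 6 burn out
  TFTT.
  F.FTT
  ....T
  ....T
  ...FT
  F.F.T
Step 4: 4 trees catch fire, 6 burn out
  F.FT.
  ...FT
  ....T
  ....T
  ....F
  ....T

F.FT.
...FT
....T
....T
....F
....T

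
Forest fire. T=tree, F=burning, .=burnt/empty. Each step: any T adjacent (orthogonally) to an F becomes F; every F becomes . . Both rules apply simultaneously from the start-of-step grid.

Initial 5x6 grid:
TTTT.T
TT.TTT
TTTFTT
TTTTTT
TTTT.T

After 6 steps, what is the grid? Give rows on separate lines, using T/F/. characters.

Step 1: 4 trees catch fire, 1 burn out
  TTTT.T
  TT.FTT
  TTF.FT
  TTTFTT
  TTTT.T
Step 2: 7 trees catch fire, 4 burn out
  TTTF.T
  TT..FT
  TF...F
  TTF.FT
  TTTF.T
Step 3: 7 trees catch fire, 7 burn out
  TTF..T
  TF...F
  F.....
  TF...F
  TTF..T
Step 4: 6 trees catch fire, 7 burn out
  TF...F
  F.....
  ......
  F.....
  TF...F
Step 5: 2 trees catch fire, 6 burn out
  F.....
  ......
  ......
  ......
  F.....
Step 6: 0 trees catch fire, 2 burn out
  ......
  ......
  ......
  ......
  ......

......
......
......
......
......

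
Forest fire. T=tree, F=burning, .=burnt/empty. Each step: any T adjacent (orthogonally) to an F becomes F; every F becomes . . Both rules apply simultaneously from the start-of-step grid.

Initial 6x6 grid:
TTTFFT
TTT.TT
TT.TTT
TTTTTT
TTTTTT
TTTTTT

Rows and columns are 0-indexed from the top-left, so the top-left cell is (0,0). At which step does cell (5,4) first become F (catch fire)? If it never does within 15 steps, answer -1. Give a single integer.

Step 1: cell (5,4)='T' (+3 fires, +2 burnt)
Step 2: cell (5,4)='T' (+4 fires, +3 burnt)
Step 3: cell (5,4)='T' (+5 fires, +4 burnt)
Step 4: cell (5,4)='T' (+5 fires, +5 burnt)
Step 5: cell (5,4)='F' (+6 fires, +5 burnt)
  -> target ignites at step 5
Step 6: cell (5,4)='.' (+5 fires, +6 burnt)
Step 7: cell (5,4)='.' (+3 fires, +5 burnt)
Step 8: cell (5,4)='.' (+1 fires, +3 burnt)
Step 9: cell (5,4)='.' (+0 fires, +1 burnt)
  fire out at step 9

5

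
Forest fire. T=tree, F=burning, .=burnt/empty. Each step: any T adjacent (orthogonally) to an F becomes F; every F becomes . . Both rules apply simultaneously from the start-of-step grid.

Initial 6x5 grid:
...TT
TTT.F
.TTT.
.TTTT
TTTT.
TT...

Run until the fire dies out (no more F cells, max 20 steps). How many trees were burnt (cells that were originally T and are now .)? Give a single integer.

Step 1: +1 fires, +1 burnt (F count now 1)
Step 2: +1 fires, +1 burnt (F count now 1)
Step 3: +0 fires, +1 burnt (F count now 0)
Fire out after step 3
Initially T: 18, now '.': 14
Total burnt (originally-T cells now '.'): 2

Answer: 2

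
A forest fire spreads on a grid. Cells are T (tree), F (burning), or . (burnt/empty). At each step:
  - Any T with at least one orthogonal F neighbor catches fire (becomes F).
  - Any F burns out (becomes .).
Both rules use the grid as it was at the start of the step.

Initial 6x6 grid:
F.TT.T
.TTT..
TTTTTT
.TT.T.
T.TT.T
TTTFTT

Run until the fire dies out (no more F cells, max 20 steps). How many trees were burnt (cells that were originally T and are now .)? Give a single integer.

Answer: 23

Derivation:
Step 1: +3 fires, +2 burnt (F count now 3)
Step 2: +3 fires, +3 burnt (F count now 3)
Step 3: +3 fires, +3 burnt (F count now 3)
Step 4: +3 fires, +3 burnt (F count now 3)
Step 5: +3 fires, +3 burnt (F count now 3)
Step 6: +5 fires, +3 burnt (F count now 5)
Step 7: +3 fires, +5 burnt (F count now 3)
Step 8: +0 fires, +3 burnt (F count now 0)
Fire out after step 8
Initially T: 24, now '.': 35
Total burnt (originally-T cells now '.'): 23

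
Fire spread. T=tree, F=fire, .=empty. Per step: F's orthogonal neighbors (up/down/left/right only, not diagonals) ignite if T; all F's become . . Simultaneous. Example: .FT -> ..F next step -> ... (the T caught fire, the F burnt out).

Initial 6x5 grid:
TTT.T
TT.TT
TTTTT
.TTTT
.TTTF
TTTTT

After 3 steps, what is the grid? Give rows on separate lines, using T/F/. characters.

Step 1: 3 trees catch fire, 1 burn out
  TTT.T
  TT.TT
  TTTTT
  .TTTF
  .TTF.
  TTTTF
Step 2: 4 trees catch fire, 3 burn out
  TTT.T
  TT.TT
  TTTTF
  .TTF.
  .TF..
  TTTF.
Step 3: 5 trees catch fire, 4 burn out
  TTT.T
  TT.TF
  TTTF.
  .TF..
  .F...
  TTF..

TTT.T
TT.TF
TTTF.
.TF..
.F...
TTF..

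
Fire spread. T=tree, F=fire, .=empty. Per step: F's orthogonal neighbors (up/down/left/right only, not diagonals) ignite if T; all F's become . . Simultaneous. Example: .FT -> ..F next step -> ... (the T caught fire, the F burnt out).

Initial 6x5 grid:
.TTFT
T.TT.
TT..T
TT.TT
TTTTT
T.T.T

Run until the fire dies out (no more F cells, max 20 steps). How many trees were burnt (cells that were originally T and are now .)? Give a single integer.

Answer: 5

Derivation:
Step 1: +3 fires, +1 burnt (F count now 3)
Step 2: +2 fires, +3 burnt (F count now 2)
Step 3: +0 fires, +2 burnt (F count now 0)
Fire out after step 3
Initially T: 21, now '.': 14
Total burnt (originally-T cells now '.'): 5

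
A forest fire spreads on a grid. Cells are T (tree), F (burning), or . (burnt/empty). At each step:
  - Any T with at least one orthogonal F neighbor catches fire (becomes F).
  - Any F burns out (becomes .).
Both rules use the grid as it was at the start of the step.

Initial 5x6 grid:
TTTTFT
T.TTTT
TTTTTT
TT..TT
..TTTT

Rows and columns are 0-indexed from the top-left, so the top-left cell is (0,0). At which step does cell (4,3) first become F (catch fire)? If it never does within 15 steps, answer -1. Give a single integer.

Step 1: cell (4,3)='T' (+3 fires, +1 burnt)
Step 2: cell (4,3)='T' (+4 fires, +3 burnt)
Step 3: cell (4,3)='T' (+5 fires, +4 burnt)
Step 4: cell (4,3)='T' (+4 fires, +5 burnt)
Step 5: cell (4,3)='F' (+4 fires, +4 burnt)
  -> target ignites at step 5
Step 6: cell (4,3)='.' (+3 fires, +4 burnt)
Step 7: cell (4,3)='.' (+1 fires, +3 burnt)
Step 8: cell (4,3)='.' (+0 fires, +1 burnt)
  fire out at step 8

5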